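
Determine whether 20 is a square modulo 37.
By Euler's criterion: 20^{18} ≡ 36 (mod 37). Since this equals -1 (≡ 36), 20 is not a QR.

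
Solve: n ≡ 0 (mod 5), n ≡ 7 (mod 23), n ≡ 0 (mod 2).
M = 5 × 23 × 2 = 230. M₁ = 46, y₁ ≡ 1 (mod 5). M₂ = 10, y₂ ≡ 7 (mod 23). M₃ = 115, y₃ ≡ 1 (mod 2). n = 0×46×1 + 7×10×7 + 0×115×1 ≡ 30 (mod 230)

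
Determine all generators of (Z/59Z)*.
Primitive roots mod 59: {2, 6, 8, 10, 11, 13, 14, 18, 23, 24, 30, 31, 32, 33, 34, 37, 38, 39, 40, 42, 43, 44, 47, 50, 52, 54, 55, 56}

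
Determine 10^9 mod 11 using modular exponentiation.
9 = 8 + 1 (binary 1001). Repeated squaring mod 11: 10^1 ≡ 10; 10^2 ≡ 10² = 100 ≡ 1; 10^4 ≡ 1² = 1 ≡ 1; 10^8 ≡ 1² = 1 ≡ 1. Multiply: 10^9 = 10^8 × 10^1 ≡ 1 × 10 (mod 11): 1 × 10 = 10 ≡ 10. So 10^9 ≡ 10 (mod 11).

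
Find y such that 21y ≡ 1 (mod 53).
21^(-1) ≡ 48 (mod 53). Verification: 21 × 48 = 1008 ≡ 1 (mod 53)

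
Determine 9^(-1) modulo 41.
9^(-1) ≡ 32 (mod 41). Verification: 9 × 32 = 288 ≡ 1 (mod 41)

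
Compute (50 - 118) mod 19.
8

(50 - 118) = -68
-68 mod 19 = 8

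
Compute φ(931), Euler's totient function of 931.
756

Prime factorization: 931 = 7^2 × 19
Using the formula φ(n) = n × Π(1 - 1/p) for each prime factor p:
φ(931) = 931 × (1 - 1/7) × (1 - 1/19)
φ(931) = 756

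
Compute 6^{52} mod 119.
106

Using successive squaring:
Binary expansion of 52: 110100
Powers of 6 mod 119 (each is the square of the previous):
  6^1 ≡ 6 (mod 119)
  6^2 ≡ 6² = 36 ≡ 36 (mod 119)
  6^4 ≡ 36² = 1296 ≡ 106 (mod 119)
  6^8 ≡ 106² = 11236 ≡ 50 (mod 119)
  6^16 ≡ 50² = 2500 ≡ 1 (mod 119)
  6^32 ≡ 1² = 1 ≡ 1 (mod 119)
52 = 32 + 16 + 4, so 6^52 = 6^32 × 6^16 × 6^4 ≡ 1 × 1 × 106 (mod 119)
Multiplying step by step:
  1 × 1 = 1 ≡ 1 (mod 119)
  1 × 106 = 106 ≡ 106 (mod 119)
Result: 6^52 ≡ 106 (mod 119)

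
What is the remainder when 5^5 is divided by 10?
5 = 4 + 1 (binary 101). Repeated squaring mod 10: 5^1 ≡ 5; 5^2 ≡ 5² = 25 ≡ 5; 5^4 ≡ 5² = 25 ≡ 5. Multiply: 5^5 = 5^4 × 5^1 ≡ 5 × 5 (mod 10): 5 × 5 = 25 ≡ 5. So 5^5 ≡ 5 (mod 10).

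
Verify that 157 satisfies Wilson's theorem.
(156)! mod 157 = 156. Since this equals -1 (mod 157), Wilson confirms 157 is prime.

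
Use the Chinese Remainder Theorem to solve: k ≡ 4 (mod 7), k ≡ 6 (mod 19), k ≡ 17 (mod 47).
158

Using the Chinese Remainder Theorem:
M = product of moduli = 6251
For equation 1: M_1 = 893, 893 ≡ 4 (mod 7), inverse of 893 mod 7 is 2 (check: 4 × 2 = 8 ≡ 1 (mod 7))
For equation 2: M_2 = 329, 329 ≡ 6 (mod 19), inverse of 329 mod 19 is 16 (check: 6 × 16 = 96 ≡ 1 (mod 19))
For equation 3: M_3 = 133, 133 ≡ 39 (mod 47), inverse of 133 mod 47 is 41 (check: 39 × 41 = 1599 ≡ 1 (mod 47))
Combine: k ≡ Σ r_i×M_i×(M_i⁻¹ mod m_i) = 4×893×2 + 6×329×16 + 17×133×41 = 7144 + 31584 + 92701 = 131429
131429 mod 6251 = 158
k ≡ 158 (mod 6251)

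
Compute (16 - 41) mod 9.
2

(16 - 41) = -25
-25 mod 9 = 2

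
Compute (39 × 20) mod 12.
0

(39 × 20) = 780
780 mod 12 = 0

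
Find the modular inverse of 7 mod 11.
7^(-1) ≡ 8 (mod 11). Verification: 7 × 8 = 56 ≡ 1 (mod 11)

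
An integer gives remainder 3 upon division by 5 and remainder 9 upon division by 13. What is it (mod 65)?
M = 5 × 13 = 65. M₁ = 13, y₁ ≡ 2 (mod 5). M₂ = 5, y₂ ≡ 8 (mod 13). y = 3×13×2 + 9×5×8 ≡ 48 (mod 65). The smallest positive such number is 48.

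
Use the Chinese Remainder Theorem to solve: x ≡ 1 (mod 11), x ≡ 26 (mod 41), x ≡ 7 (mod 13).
969

Using the Chinese Remainder Theorem:
M = product of moduli = 5863
For equation 1: M_1 = 533, 533 ≡ 5 (mod 11), inverse of 533 mod 11 is 9 (check: 5 × 9 = 45 ≡ 1 (mod 11))
For equation 2: M_2 = 143, 143 ≡ 20 (mod 41), inverse of 143 mod 41 is 39 (check: 20 × 39 = 780 ≡ 1 (mod 41))
For equation 3: M_3 = 451, 451 ≡ 9 (mod 13), inverse of 451 mod 13 is 3 (check: 9 × 3 = 27 ≡ 1 (mod 13))
Combine: x ≡ Σ r_i×M_i×(M_i⁻¹ mod m_i) = 1×533×9 + 26×143×39 + 7×451×3 = 4797 + 145002 + 9471 = 159270
159270 mod 5863 = 969
x ≡ 969 (mod 5863)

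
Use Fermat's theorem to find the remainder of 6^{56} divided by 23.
6

By Fermat's Little Theorem, a^(p-1) ≡ 1 (mod p) for prime p and gcd(a, p) = 1
Here p = 23, so 6^22 ≡ 1 (mod 23)
We can reduce the exponent: 56 mod 22 = 12
So 6^56 ≡ 6^12 (mod 23)
Computing: 6^12 mod 23 = 6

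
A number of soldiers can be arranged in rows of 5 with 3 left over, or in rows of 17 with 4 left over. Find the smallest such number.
M = 5 × 17 = 85. M₁ = 17, y₁ ≡ 3 (mod 5). M₂ = 5, y₂ ≡ 7 (mod 17). t = 3×17×3 + 4×5×7 ≡ 38 (mod 85). The smallest positive such number is 38.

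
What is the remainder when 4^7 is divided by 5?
7 = 4 + 2 + 1 (binary 111). Repeated squaring mod 5: 4^1 ≡ 4; 4^2 ≡ 4² = 16 ≡ 1; 4^4 ≡ 1² = 1 ≡ 1. Multiply: 4^7 = 4^4 × 4^2 × 4^1 ≡ 1 × 1 × 4 (mod 5): 1 × 1 = 1 ≡ 1; 1 × 4 = 4 ≡ 4. So 4^7 ≡ 4 (mod 5).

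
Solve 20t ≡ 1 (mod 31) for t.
14

Using Extended Euclidean Algorithm:
gcd(20, 31) = 1
Bezout coefficients: 20 × 14 + 31 × -9 = 1
So 20 × 14 ≡ 1 (mod 31)
The inverse is 14 mod 31 = 14
Verification: 20 × 14 = 280 = 9 × 31 + 1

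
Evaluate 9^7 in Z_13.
7 = 4 + 2 + 1 (binary 111). Repeated squaring mod 13: 9^1 ≡ 9; 9^2 ≡ 9² = 81 ≡ 3; 9^4 ≡ 3² = 9 ≡ 9. Multiply: 9^7 = 9^4 × 9^2 × 9^1 ≡ 9 × 3 × 9 (mod 13): 9 × 3 = 27 ≡ 1; 1 × 9 = 9 ≡ 9. So 9^7 ≡ 9 (mod 13).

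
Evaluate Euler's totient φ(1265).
880

Prime factorization: 1265 = 5 × 11 × 23
Using the formula φ(n) = n × Π(1 - 1/p) for each prime factor p:
φ(1265) = 1265 × (1 - 1/5) × (1 - 1/11) × (1 - 1/23)
φ(1265) = 880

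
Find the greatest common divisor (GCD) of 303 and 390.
3

Using the Euclidean algorithm:
303 = 0 × 390 + 303
390 = 1 × 303 + 87
303 = 3 × 87 + 42
87 = 2 × 42 + 3
42 = 14 × 3 + 0

GCD(303, 390) = 3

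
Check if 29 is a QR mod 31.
By Euler's criterion: 29^{15} ≡ 30 (mod 31). Since this equals -1 (≡ 30), 29 is not a QR.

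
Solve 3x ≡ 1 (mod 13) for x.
9

Using Extended Euclidean Algorithm:
gcd(3, 13) = 1
Bezout coefficients: 3 × -4 + 13 × 1 = 1
So 3 × -4 ≡ 1 (mod 13)
The inverse is -4 mod 13 = 9
Verification: 3 × 9 = 27 = 2 × 13 + 1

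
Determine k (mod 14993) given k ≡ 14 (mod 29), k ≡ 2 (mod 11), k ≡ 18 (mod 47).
4248

Using the Chinese Remainder Theorem:
M = product of moduli = 14993
For equation 1: M_1 = 517, 517 ≡ 24 (mod 29), inverse of 517 mod 29 is 23 (check: 24 × 23 = 552 ≡ 1 (mod 29))
For equation 2: M_2 = 1363, 1363 ≡ 10 (mod 11), inverse of 1363 mod 11 is 10 (check: 10 × 10 = 100 ≡ 1 (mod 11))
For equation 3: M_3 = 319, 319 ≡ 37 (mod 47), inverse of 319 mod 47 is 14 (check: 37 × 14 = 518 ≡ 1 (mod 47))
Combine: k ≡ Σ r_i×M_i×(M_i⁻¹ mod m_i) = 14×517×23 + 2×1363×10 + 18×319×14 = 166474 + 27260 + 80388 = 274122
274122 mod 14993 = 4248
k ≡ 4248 (mod 14993)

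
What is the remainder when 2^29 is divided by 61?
Using repeated squaring. 29 = 16 + 8 + 4 + 1 (binary 11101). Repeated squaring mod 61: 2^1 ≡ 2; 2^2 ≡ 2² = 4 ≡ 4; 2^4 ≡ 4² = 16 ≡ 16; 2^8 ≡ 16² = 256 ≡ 12; 2^16 ≡ 12² = 144 ≡ 22. Multiply: 2^29 = 2^16 × 2^8 × 2^4 × 2^1 ≡ 22 × 12 × 16 × 2 (mod 61): 22 × 12 = 264 ≡ 20; 20 × 16 = 320 ≡ 15; 15 × 2 = 30 ≡ 30. So 2^29 ≡ 30 (mod 61).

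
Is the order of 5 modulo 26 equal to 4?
Yes, ord_26(5) = 4.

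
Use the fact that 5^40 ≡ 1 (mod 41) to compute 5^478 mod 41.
By Fermat: 5^{40} ≡ 1 (mod 41). 478 ≡ 38 (mod 40). So 5^{478} ≡ 5^{38} ≡ 23 (mod 41)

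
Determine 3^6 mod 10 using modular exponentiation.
6 = 4 + 2 (binary 110). Repeated squaring mod 10: 3^1 ≡ 3; 3^2 ≡ 3² = 9 ≡ 9; 3^4 ≡ 9² = 81 ≡ 1. Multiply: 3^6 = 3^4 × 3^2 ≡ 1 × 9 (mod 10): 1 × 9 = 9 ≡ 9. So 3^6 ≡ 9 (mod 10).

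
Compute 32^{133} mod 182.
32

Using successive squaring:
Binary expansion of 133: 10000101
Powers of 32 mod 182 (each is the square of the previous):
  32^1 ≡ 32 (mod 182)
  32^2 ≡ 32² = 1024 ≡ 114 (mod 182)
  32^4 ≡ 114² = 12996 ≡ 74 (mod 182)
  32^8 ≡ 74² = 5476 ≡ 16 (mod 182)
  32^16 ≡ 16² = 256 ≡ 74 (mod 182)
  32^32 ≡ 74² = 5476 ≡ 16 (mod 182)
  32^64 ≡ 16² = 256 ≡ 74 (mod 182)
  32^128 ≡ 74² = 5476 ≡ 16 (mod 182)
133 = 128 + 4 + 1, so 32^133 = 32^128 × 32^4 × 32^1 ≡ 16 × 74 × 32 (mod 182)
Multiplying step by step:
  16 × 74 = 1184 ≡ 92 (mod 182)
  92 × 32 = 2944 ≡ 32 (mod 182)
Result: 32^133 ≡ 32 (mod 182)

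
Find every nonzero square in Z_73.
QRs mod 73: {1, 2, 3, 4, 6, 8, 9, 12, 16, 18, 19, 23, 24, 25, 27, 32, 35, 36, 37, 38, 41, 46, 48, 49, 50, 54, 55, 57, 61, 64, 65, 67, 69, 70, 71, 72}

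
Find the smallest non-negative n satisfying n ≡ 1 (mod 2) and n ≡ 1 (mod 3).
M = 2 × 3 = 6. M₁ = 3, y₁ ≡ 1 (mod 2). M₂ = 2, y₂ ≡ 2 (mod 3). n = 1×3×1 + 1×2×2 ≡ 1 (mod 6)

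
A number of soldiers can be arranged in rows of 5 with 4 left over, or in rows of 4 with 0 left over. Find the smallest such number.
M = 5 × 4 = 20. M₁ = 4, y₁ ≡ 4 (mod 5). M₂ = 5, y₂ ≡ 1 (mod 4). t = 4×4×4 + 0×5×1 ≡ 4 (mod 20). The smallest positive such number is 4.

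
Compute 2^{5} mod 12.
8

Using successive squaring:
Binary expansion of 5: 101
Powers of 2 mod 12 (each is the square of the previous):
  2^1 ≡ 2 (mod 12)
  2^2 ≡ 2² = 4 ≡ 4 (mod 12)
  2^4 ≡ 4² = 16 ≡ 4 (mod 12)
5 = 4 + 1, so 2^5 = 2^4 × 2^1 ≡ 4 × 2 (mod 12)
Multiplying step by step:
  4 × 2 = 8 ≡ 8 (mod 12)
Result: 2^5 ≡ 8 (mod 12)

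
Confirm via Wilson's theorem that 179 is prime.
(178)! mod 179 = 178. Since this equals -1 (mod 179), Wilson confirms 179 is prime.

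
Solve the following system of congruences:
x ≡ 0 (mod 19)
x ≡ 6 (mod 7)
76

Using the Chinese Remainder Theorem:
M = product of moduli = 133
For equation 1: M_1 = 7, 7 ≡ 7 (mod 19), inverse of 7 mod 19 is 11 (check: 7 × 11 = 77 ≡ 1 (mod 19))
For equation 2: M_2 = 19, 19 ≡ 5 (mod 7), inverse of 19 mod 7 is 3 (check: 5 × 3 = 15 ≡ 1 (mod 7))
Combine: x ≡ Σ r_i×M_i×(M_i⁻¹ mod m_i) = 0×7×11 + 6×19×3 = 0 + 342 = 342
342 mod 133 = 76
x ≡ 76 (mod 133)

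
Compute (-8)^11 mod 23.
Using repeated squaring. (-8) ≡ 15 (mod 23). 11 = 8 + 2 + 1 (binary 1011). Repeated squaring mod 23: 15^1 ≡ 15; 15^2 ≡ 15² = 225 ≡ 18; 15^4 ≡ 18² = 324 ≡ 2; 15^8 ≡ 2² = 4 ≡ 4. Multiply: (-8)^11 ≡ 15^8 × 15^2 × 15^1 ≡ 4 × 18 × 15 (mod 23): 4 × 18 = 72 ≡ 3; 3 × 15 = 45 ≡ 22. So (-8)^11 ≡ 22 (mod 23).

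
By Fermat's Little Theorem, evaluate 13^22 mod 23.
By Fermat's Little Theorem, 13^{22} ≡ 1 (mod 23) since 23 is prime and gcd(13, 23) = 1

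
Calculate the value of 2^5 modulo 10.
5 = 4 + 1 (binary 101). Repeated squaring mod 10: 2^1 ≡ 2; 2^2 ≡ 2² = 4 ≡ 4; 2^4 ≡ 4² = 16 ≡ 6. Multiply: 2^5 = 2^4 × 2^1 ≡ 6 × 2 (mod 10): 6 × 2 = 12 ≡ 2. So 2^5 ≡ 2 (mod 10).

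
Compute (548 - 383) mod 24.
21

(548 - 383) = 165
165 mod 24 = 21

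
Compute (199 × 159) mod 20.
1

(199 × 159) = 31641
31641 mod 20 = 1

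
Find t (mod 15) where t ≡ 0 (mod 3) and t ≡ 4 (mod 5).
M = 3 × 5 = 15. M₁ = 5, y₁ ≡ 2 (mod 3). M₂ = 3, y₂ ≡ 2 (mod 5). t = 0×5×2 + 4×3×2 ≡ 9 (mod 15)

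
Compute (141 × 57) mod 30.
27

(141 × 57) = 8037
8037 mod 30 = 27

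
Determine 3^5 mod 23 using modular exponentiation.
5 = 4 + 1 (binary 101). Repeated squaring mod 23: 3^1 ≡ 3; 3^2 ≡ 3² = 9 ≡ 9; 3^4 ≡ 9² = 81 ≡ 12. Multiply: 3^5 = 3^4 × 3^1 ≡ 12 × 3 (mod 23): 12 × 3 = 36 ≡ 13. So 3^5 ≡ 13 (mod 23).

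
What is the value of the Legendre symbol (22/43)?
(22/43) = 22^{21} mod 43 = -1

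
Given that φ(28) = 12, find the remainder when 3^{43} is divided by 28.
By Euler: 3^{12} ≡ 1 (mod 28) since gcd(3, 28) = 1. 43 = 3×12 + 7. So 3^{43} ≡ 3^{7} ≡ 3 (mod 28)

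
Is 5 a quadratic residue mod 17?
By Euler's criterion: 5^{8} ≡ 16 (mod 17). Since this equals -1 (≡ 16), 5 is not a QR.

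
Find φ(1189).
1120

Prime factorization: 1189 = 29 × 41
Using the formula φ(n) = n × Π(1 - 1/p) for each prime factor p:
φ(1189) = 1189 × (1 - 1/29) × (1 - 1/41)
φ(1189) = 1120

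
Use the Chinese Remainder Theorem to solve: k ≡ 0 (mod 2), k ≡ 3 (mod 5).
M = 2 × 5 = 10. M₁ = 5, y₁ ≡ 1 (mod 2). M₂ = 2, y₂ ≡ 3 (mod 5). k = 0×5×1 + 3×2×3 ≡ 8 (mod 10)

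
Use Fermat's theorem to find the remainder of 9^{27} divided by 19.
1

By Fermat's Little Theorem, a^(p-1) ≡ 1 (mod p) for prime p and gcd(a, p) = 1
Here p = 19, so 9^18 ≡ 1 (mod 19)
We can reduce the exponent: 27 mod 18 = 9
So 9^27 ≡ 9^9 (mod 19)
Computing: 9^9 mod 19 = 1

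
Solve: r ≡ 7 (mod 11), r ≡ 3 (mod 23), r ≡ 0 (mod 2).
M = 11 × 23 × 2 = 506. M₁ = 46, y₁ ≡ 6 (mod 11). M₂ = 22, y₂ ≡ 22 (mod 23). M₃ = 253, y₃ ≡ 1 (mod 2). r = 7×46×6 + 3×22×22 + 0×253×1 ≡ 348 (mod 506)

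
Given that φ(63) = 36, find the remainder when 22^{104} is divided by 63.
By Euler: 22^{36} ≡ 1 (mod 63) since gcd(22, 63) = 1. 104 = 2×36 + 32. So 22^{104} ≡ 22^{32} ≡ 43 (mod 63)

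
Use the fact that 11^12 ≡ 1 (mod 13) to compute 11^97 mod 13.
By Fermat: 11^{12} ≡ 1 (mod 13). 97 = 8×12 + 1. So 11^{97} ≡ 11^{1} ≡ 11 (mod 13)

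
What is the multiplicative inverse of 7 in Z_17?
7^(-1) ≡ 5 (mod 17). Verification: 7 × 5 = 35 ≡ 1 (mod 17)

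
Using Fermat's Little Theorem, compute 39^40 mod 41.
By Fermat's Little Theorem, 39^{40} ≡ 1 (mod 41) since 41 is prime and gcd(39, 41) = 1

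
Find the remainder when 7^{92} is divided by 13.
By Fermat: 7^{12} ≡ 1 (mod 13). 92 = 7×12 + 8. So 7^{92} ≡ 7^{8} ≡ 3 (mod 13)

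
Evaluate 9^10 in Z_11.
10 = 8 + 2 (binary 1010). Repeated squaring mod 11: 9^1 ≡ 9; 9^2 ≡ 9² = 81 ≡ 4; 9^4 ≡ 4² = 16 ≡ 5; 9^8 ≡ 5² = 25 ≡ 3. Multiply: 9^10 = 9^8 × 9^2 ≡ 3 × 4 (mod 11): 3 × 4 = 12 ≡ 1. So 9^10 ≡ 1 (mod 11).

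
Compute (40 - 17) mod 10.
3

(40 - 17) = 23
23 mod 10 = 3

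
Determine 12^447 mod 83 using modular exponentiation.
Using Fermat: 12^{82} ≡ 1 (mod 83). 447 ≡ 37 (mod 82). So 12^{447} ≡ 12^{37} ≡ 77 (mod 83)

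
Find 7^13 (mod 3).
Using Fermat: 7^{2} ≡ 1 (mod 3). 13 ≡ 1 (mod 2). So 7^{13} ≡ 7^{1} ≡ 1 (mod 3)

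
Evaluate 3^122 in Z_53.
Using Fermat: 3^{52} ≡ 1 (mod 53). 122 ≡ 18 (mod 52). So 3^{122} ≡ 3^{18} ≡ 29 (mod 53)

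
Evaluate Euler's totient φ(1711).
1624

Prime factorization: 1711 = 29 × 59
Using the formula φ(n) = n × Π(1 - 1/p) for each prime factor p:
φ(1711) = 1711 × (1 - 1/29) × (1 - 1/59)
φ(1711) = 1624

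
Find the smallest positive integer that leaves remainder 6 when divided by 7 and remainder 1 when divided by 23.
M = 7 × 23 = 161. M₁ = 23, y₁ ≡ 4 (mod 7). M₂ = 7, y₂ ≡ 10 (mod 23). x = 6×23×4 + 1×7×10 ≡ 139 (mod 161). The smallest positive such number is 139.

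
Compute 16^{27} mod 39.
1

Using successive squaring:
Binary expansion of 27: 11011
Powers of 16 mod 39 (each is the square of the previous):
  16^1 ≡ 16 (mod 39)
  16^2 ≡ 16² = 256 ≡ 22 (mod 39)
  16^4 ≡ 22² = 484 ≡ 16 (mod 39)
  16^8 ≡ 16² = 256 ≡ 22 (mod 39)
  16^16 ≡ 22² = 484 ≡ 16 (mod 39)
27 = 16 + 8 + 2 + 1, so 16^27 = 16^16 × 16^8 × 16^2 × 16^1 ≡ 16 × 22 × 22 × 16 (mod 39)
Multiplying step by step:
  16 × 22 = 352 ≡ 1 (mod 39)
  1 × 22 = 22 ≡ 22 (mod 39)
  22 × 16 = 352 ≡ 1 (mod 39)
Result: 16^27 ≡ 1 (mod 39)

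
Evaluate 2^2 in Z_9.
2 = 2 (binary 10). Repeated squaring mod 9: 2^1 ≡ 2; 2^2 ≡ 2² = 4 ≡ 4. So 2^2 ≡ 4 (mod 9).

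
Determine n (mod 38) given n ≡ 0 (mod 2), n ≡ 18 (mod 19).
18

Using the Chinese Remainder Theorem:
M = product of moduli = 38
For equation 1: M_1 = 19, 19 ≡ 1 (mod 2), inverse of 19 mod 2 is 1 (check: 1 × 1 = 1 ≡ 1 (mod 2))
For equation 2: M_2 = 2, 2 ≡ 2 (mod 19), inverse of 2 mod 19 is 10 (check: 2 × 10 = 20 ≡ 1 (mod 19))
Combine: n ≡ Σ r_i×M_i×(M_i⁻¹ mod m_i) = 0×19×1 + 18×2×10 = 0 + 360 = 360
360 mod 38 = 18
n ≡ 18 (mod 38)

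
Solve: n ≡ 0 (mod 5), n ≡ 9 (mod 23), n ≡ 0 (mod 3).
M = 5 × 23 × 3 = 345. M₁ = 69, y₁ ≡ 4 (mod 5). M₂ = 15, y₂ ≡ 20 (mod 23). M₃ = 115, y₃ ≡ 1 (mod 3). n = 0×69×4 + 9×15×20 + 0×115×1 ≡ 285 (mod 345)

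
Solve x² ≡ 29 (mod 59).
The square roots of 29 mod 59 are 41 and 18. Verify: 41² = 1681 ≡ 29 (mod 59)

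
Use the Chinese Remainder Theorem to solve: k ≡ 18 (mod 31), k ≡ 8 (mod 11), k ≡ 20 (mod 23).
7334

Using the Chinese Remainder Theorem:
M = product of moduli = 7843
For equation 1: M_1 = 253, 253 ≡ 5 (mod 31), inverse of 253 mod 31 is 25 (check: 5 × 25 = 125 ≡ 1 (mod 31))
For equation 2: M_2 = 713, 713 ≡ 9 (mod 11), inverse of 713 mod 11 is 5 (check: 9 × 5 = 45 ≡ 1 (mod 11))
For equation 3: M_3 = 341, 341 ≡ 19 (mod 23), inverse of 341 mod 23 is 17 (check: 19 × 17 = 323 ≡ 1 (mod 23))
Combine: k ≡ Σ r_i×M_i×(M_i⁻¹ mod m_i) = 18×253×25 + 8×713×5 + 20×341×17 = 113850 + 28520 + 115940 = 258310
258310 mod 7843 = 7334
k ≡ 7334 (mod 7843)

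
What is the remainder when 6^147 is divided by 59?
Using Fermat: 6^{58} ≡ 1 (mod 59). 147 ≡ 31 (mod 58). So 6^{147} ≡ 6^{31} ≡ 23 (mod 59)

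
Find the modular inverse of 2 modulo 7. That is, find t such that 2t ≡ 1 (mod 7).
4

Using Extended Euclidean Algorithm:
gcd(2, 7) = 1
Bezout coefficients: 2 × -3 + 7 × 1 = 1
So 2 × -3 ≡ 1 (mod 7)
The inverse is -3 mod 7 = 4
Verification: 2 × 4 = 8 = 1 × 7 + 1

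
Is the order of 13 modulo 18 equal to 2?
No, the actual order is 3, not 2.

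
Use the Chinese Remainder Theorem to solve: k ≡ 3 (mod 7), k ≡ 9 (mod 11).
31

Using the Chinese Remainder Theorem:
M = product of moduli = 77
For equation 1: M_1 = 11, 11 ≡ 4 (mod 7), inverse of 11 mod 7 is 2 (check: 4 × 2 = 8 ≡ 1 (mod 7))
For equation 2: M_2 = 7, 7 ≡ 7 (mod 11), inverse of 7 mod 11 is 8 (check: 7 × 8 = 56 ≡ 1 (mod 11))
Combine: k ≡ Σ r_i×M_i×(M_i⁻¹ mod m_i) = 3×11×2 + 9×7×8 = 66 + 504 = 570
570 mod 77 = 31
k ≡ 31 (mod 77)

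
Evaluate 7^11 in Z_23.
Using repeated squaring. 11 = 8 + 2 + 1 (binary 1011). Repeated squaring mod 23: 7^1 ≡ 7; 7^2 ≡ 7² = 49 ≡ 3; 7^4 ≡ 3² = 9 ≡ 9; 7^8 ≡ 9² = 81 ≡ 12. Multiply: 7^11 = 7^8 × 7^2 × 7^1 ≡ 12 × 3 × 7 (mod 23): 12 × 3 = 36 ≡ 13; 13 × 7 = 91 ≡ 22. So 7^11 ≡ 22 (mod 23).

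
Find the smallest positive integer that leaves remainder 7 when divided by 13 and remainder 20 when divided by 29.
M = 13 × 29 = 377. M₁ = 29, y₁ ≡ 9 (mod 13). M₂ = 13, y₂ ≡ 9 (mod 29). z = 7×29×9 + 20×13×9 ≡ 20 (mod 377). The smallest positive such number is 20.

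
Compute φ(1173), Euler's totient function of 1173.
704

Prime factorization: 1173 = 3 × 17 × 23
Using the formula φ(n) = n × Π(1 - 1/p) for each prime factor p:
φ(1173) = 1173 × (1 - 1/3) × (1 - 1/17) × (1 - 1/23)
φ(1173) = 704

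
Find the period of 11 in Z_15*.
Powers of 11 mod 15: 11^1≡11, 11^2≡1. Order = 2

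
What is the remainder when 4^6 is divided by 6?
6 = 4 + 2 (binary 110). Repeated squaring mod 6: 4^1 ≡ 4; 4^2 ≡ 4² = 16 ≡ 4; 4^4 ≡ 4² = 16 ≡ 4. Multiply: 4^6 = 4^4 × 4^2 ≡ 4 × 4 (mod 6): 4 × 4 = 16 ≡ 4. So 4^6 ≡ 4 (mod 6).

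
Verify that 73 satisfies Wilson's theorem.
(72)! mod 73 = 72. Since this equals -1 (mod 73), Wilson confirms 73 is prime.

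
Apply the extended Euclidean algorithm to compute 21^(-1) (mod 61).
Extended GCD: 21(-29) + 61(10) = 1. So 21^(-1) ≡ 32 ≡ 32 (mod 61). Verify: 21 × 32 = 672 ≡ 1 (mod 61)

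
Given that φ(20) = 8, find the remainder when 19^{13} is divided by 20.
By Euler: 19^{8} ≡ 1 (mod 20) since gcd(19, 20) = 1. 13 = 1×8 + 5. So 19^{13} ≡ 19^{5} ≡ 19 (mod 20)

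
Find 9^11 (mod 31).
Using repeated squaring. 11 = 8 + 2 + 1 (binary 1011). Repeated squaring mod 31: 9^1 ≡ 9; 9^2 ≡ 9² = 81 ≡ 19; 9^4 ≡ 19² = 361 ≡ 20; 9^8 ≡ 20² = 400 ≡ 28. Multiply: 9^11 = 9^8 × 9^2 × 9^1 ≡ 28 × 19 × 9 (mod 31): 28 × 19 = 532 ≡ 5; 5 × 9 = 45 ≡ 14. So 9^11 ≡ 14 (mod 31).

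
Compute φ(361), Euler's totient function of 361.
342

Prime factorization: 361 = 19^2
Using the formula φ(n) = n × Π(1 - 1/p) for each prime factor p:
φ(361) = 361 × (1 - 1/19)
φ(361) = 342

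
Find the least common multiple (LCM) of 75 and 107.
8025

First find GCD(75, 107) using the Euclidean algorithm:
75 = 0 × 107 + 75
107 = 1 × 75 + 32
75 = 2 × 32 + 11
32 = 2 × 11 + 10
11 = 1 × 10 + 1
10 = 10 × 1 + 0
GCD(75, 107) = 1

LCM formula: LCM(a, b) = (a × b) / GCD(a, b)
LCM(75, 107) = (75 × 107) / 1
LCM(75, 107) = 8025 / 1
LCM(75, 107) = 8025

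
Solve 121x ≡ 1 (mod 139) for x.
121^(-1) ≡ 54 (mod 139). Verification: 121 × 54 = 6534 ≡ 1 (mod 139)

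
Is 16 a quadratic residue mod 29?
By Euler's criterion: 16^{14} ≡ 1 (mod 29). Since this equals 1, 16 is a QR.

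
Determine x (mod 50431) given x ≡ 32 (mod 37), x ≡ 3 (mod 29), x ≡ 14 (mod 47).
15054

Using the Chinese Remainder Theorem:
M = product of moduli = 50431
For equation 1: M_1 = 1363, 1363 ≡ 31 (mod 37), inverse of 1363 mod 37 is 6 (check: 31 × 6 = 186 ≡ 1 (mod 37))
For equation 2: M_2 = 1739, 1739 ≡ 28 (mod 29), inverse of 1739 mod 29 is 28 (check: 28 × 28 = 784 ≡ 1 (mod 29))
For equation 3: M_3 = 1073, 1073 ≡ 39 (mod 47), inverse of 1073 mod 47 is 41 (check: 39 × 41 = 1599 ≡ 1 (mod 47))
Combine: x ≡ Σ r_i×M_i×(M_i⁻¹ mod m_i) = 32×1363×6 + 3×1739×28 + 14×1073×41 = 261696 + 146076 + 615902 = 1023674
1023674 mod 50431 = 15054
x ≡ 15054 (mod 50431)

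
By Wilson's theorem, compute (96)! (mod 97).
By Wilson's theorem, (96)! ≡ -1 ≡ 96 (mod 97)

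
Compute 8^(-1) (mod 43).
8^(-1) ≡ 27 (mod 43). Verification: 8 × 27 = 216 ≡ 1 (mod 43)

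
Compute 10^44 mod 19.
Using Fermat: 10^{18} ≡ 1 (mod 19). 44 ≡ 8 (mod 18). So 10^{44} ≡ 10^{8} ≡ 17 (mod 19)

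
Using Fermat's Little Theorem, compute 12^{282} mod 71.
2

By Fermat's Little Theorem, a^(p-1) ≡ 1 (mod p) for prime p and gcd(a, p) = 1
Here p = 71, so 12^70 ≡ 1 (mod 71)
We can reduce the exponent: 282 mod 70 = 2
So 12^282 ≡ 12^2 (mod 71)
Computing: 12^2 mod 71 = 2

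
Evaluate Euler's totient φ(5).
4

Prime factorization: 5 = 5
Using the formula φ(n) = n × Π(1 - 1/p) for each prime factor p:
φ(5) = 5 × (1 - 1/5)
φ(5) = 4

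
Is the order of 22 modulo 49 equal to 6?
No, the actual order is 7, not 6.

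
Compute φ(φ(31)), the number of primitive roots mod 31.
Number of primitive roots mod 31 = φ(30) = 8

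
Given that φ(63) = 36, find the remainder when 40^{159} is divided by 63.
By Euler: 40^{36} ≡ 1 (mod 63) since gcd(40, 63) = 1. 159 = 4×36 + 15. So 40^{159} ≡ 40^{15} ≡ 55 (mod 63)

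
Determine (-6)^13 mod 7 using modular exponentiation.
Using Fermat: (-6)^{6} ≡ 1 (mod 7). 13 ≡ 1 (mod 6). So (-6)^{13} ≡ (-6)^{1} ≡ 1 (mod 7)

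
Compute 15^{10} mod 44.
1

Using successive squaring:
Binary expansion of 10: 1010
Powers of 15 mod 44 (each is the square of the previous):
  15^1 ≡ 15 (mod 44)
  15^2 ≡ 15² = 225 ≡ 5 (mod 44)
  15^4 ≡ 5² = 25 ≡ 25 (mod 44)
  15^8 ≡ 25² = 625 ≡ 9 (mod 44)
10 = 8 + 2, so 15^10 = 15^8 × 15^2 ≡ 9 × 5 (mod 44)
Multiplying step by step:
  9 × 5 = 45 ≡ 1 (mod 44)
Result: 15^10 ≡ 1 (mod 44)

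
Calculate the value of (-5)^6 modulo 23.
(-5) ≡ 18 (mod 23). 6 = 4 + 2 (binary 110). Repeated squaring mod 23: 18^1 ≡ 18; 18^2 ≡ 18² = 324 ≡ 2; 18^4 ≡ 2² = 4 ≡ 4. Multiply: (-5)^6 ≡ 18^4 × 18^2 ≡ 4 × 2 (mod 23): 4 × 2 = 8 ≡ 8. So (-5)^6 ≡ 8 (mod 23).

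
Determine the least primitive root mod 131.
p - 1 = 130 has prime divisors 2, 5, 13. h is a primitive root mod 131 iff h^(130/q) ≢ 1 (mod 131) for each such q.
h = 2: 2^65 ≡ 130, 2^26 ≡ 53, 2^10 ≡ 107 (mod 131); none is 1, so 2 has order 130 and is a primitive root.
The smallest primitive root mod 131 is g = 2.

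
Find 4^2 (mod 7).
2 = 2 (binary 10). Repeated squaring mod 7: 4^1 ≡ 4; 4^2 ≡ 4² = 16 ≡ 2. So 4^2 ≡ 2 (mod 7).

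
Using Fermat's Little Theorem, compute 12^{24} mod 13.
1

By Fermat's Little Theorem, a^(p-1) ≡ 1 (mod p) for prime p and gcd(a, p) = 1
Here p = 13, so 12^12 ≡ 1 (mod 13)
We can reduce the exponent: 24 mod 12 = 0
So 12^24 ≡ 12^0 (mod 13)
Computing: 12^0 mod 13 = 1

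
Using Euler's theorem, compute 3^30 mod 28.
By Euler: 3^{12} ≡ 1 (mod 28) since gcd(3, 28) = 1. 30 = 2×12 + 6. So 3^{30} ≡ 3^{6} ≡ 1 (mod 28)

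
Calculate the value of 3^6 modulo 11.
6 = 4 + 2 (binary 110). Repeated squaring mod 11: 3^1 ≡ 3; 3^2 ≡ 3² = 9 ≡ 9; 3^4 ≡ 9² = 81 ≡ 4. Multiply: 3^6 = 3^4 × 3^2 ≡ 4 × 9 (mod 11): 4 × 9 = 36 ≡ 3. So 3^6 ≡ 3 (mod 11).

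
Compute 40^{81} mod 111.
73

Using successive squaring:
Binary expansion of 81: 1010001
Powers of 40 mod 111 (each is the square of the previous):
  40^1 ≡ 40 (mod 111)
  40^2 ≡ 40² = 1600 ≡ 46 (mod 111)
  40^4 ≡ 46² = 2116 ≡ 7 (mod 111)
  40^8 ≡ 7² = 49 ≡ 49 (mod 111)
  40^16 ≡ 49² = 2401 ≡ 70 (mod 111)
  40^32 ≡ 70² = 4900 ≡ 16 (mod 111)
  40^64 ≡ 16² = 256 ≡ 34 (mod 111)
81 = 64 + 16 + 1, so 40^81 = 40^64 × 40^16 × 40^1 ≡ 34 × 70 × 40 (mod 111)
Multiplying step by step:
  34 × 70 = 2380 ≡ 49 (mod 111)
  49 × 40 = 1960 ≡ 73 (mod 111)
Result: 40^81 ≡ 73 (mod 111)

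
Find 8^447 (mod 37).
Using Fermat: 8^{36} ≡ 1 (mod 37). 447 ≡ 15 (mod 36). So 8^{447} ≡ 8^{15} ≡ 31 (mod 37)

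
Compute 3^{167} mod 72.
27

Using successive squaring:
Binary expansion of 167: 10100111
Powers of 3 mod 72 (each is the square of the previous):
  3^1 ≡ 3 (mod 72)
  3^2 ≡ 3² = 9 ≡ 9 (mod 72)
  3^4 ≡ 9² = 81 ≡ 9 (mod 72)
  3^8 ≡ 9² = 81 ≡ 9 (mod 72)
  3^16 ≡ 9² = 81 ≡ 9 (mod 72)
  3^32 ≡ 9² = 81 ≡ 9 (mod 72)
  3^64 ≡ 9² = 81 ≡ 9 (mod 72)
  3^128 ≡ 9² = 81 ≡ 9 (mod 72)
167 = 128 + 32 + 4 + 2 + 1, so 3^167 = 3^128 × 3^32 × 3^4 × 3^2 × 3^1 ≡ 9 × 9 × 9 × 9 × 3 (mod 72)
Multiplying step by step:
  9 × 9 = 81 ≡ 9 (mod 72)
  9 × 9 = 81 ≡ 9 (mod 72)
  9 × 9 = 81 ≡ 9 (mod 72)
  9 × 3 = 27 ≡ 27 (mod 72)
Result: 3^167 ≡ 27 (mod 72)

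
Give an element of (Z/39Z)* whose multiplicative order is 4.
5 has order 4 mod 39 since 5^{4} ≡ 1 (mod 39) and no smaller power works.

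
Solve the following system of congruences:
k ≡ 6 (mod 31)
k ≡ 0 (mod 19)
285

Using the Chinese Remainder Theorem:
M = product of moduli = 589
For equation 1: M_1 = 19, 19 ≡ 19 (mod 31), inverse of 19 mod 31 is 18 (check: 19 × 18 = 342 ≡ 1 (mod 31))
For equation 2: M_2 = 31, 31 ≡ 12 (mod 19), inverse of 31 mod 19 is 8 (check: 12 × 8 = 96 ≡ 1 (mod 19))
Combine: k ≡ Σ r_i×M_i×(M_i⁻¹ mod m_i) = 6×19×18 + 0×31×8 = 2052 + 0 = 2052
2052 mod 589 = 285
k ≡ 285 (mod 589)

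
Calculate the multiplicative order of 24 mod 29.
Powers of 24 mod 29: 24^1≡24, 24^2≡25, 24^3≡20, 24^4≡16, 24^5≡7, 24^6≡23, 24^7≡1. Order = 7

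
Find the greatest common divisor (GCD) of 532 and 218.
2

Using the Euclidean algorithm:
532 = 2 × 218 + 96
218 = 2 × 96 + 26
96 = 3 × 26 + 18
26 = 1 × 18 + 8
18 = 2 × 8 + 2
8 = 4 × 2 + 0

GCD(532, 218) = 2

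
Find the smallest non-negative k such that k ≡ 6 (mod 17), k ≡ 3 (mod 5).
23

Using the Chinese Remainder Theorem:
M = product of moduli = 85
For equation 1: M_1 = 5, 5 ≡ 5 (mod 17), inverse of 5 mod 17 is 7 (check: 5 × 7 = 35 ≡ 1 (mod 17))
For equation 2: M_2 = 17, 17 ≡ 2 (mod 5), inverse of 17 mod 5 is 3 (check: 2 × 3 = 6 ≡ 1 (mod 5))
Combine: k ≡ Σ r_i×M_i×(M_i⁻¹ mod m_i) = 6×5×7 + 3×17×3 = 210 + 153 = 363
363 mod 85 = 23
k ≡ 23 (mod 85)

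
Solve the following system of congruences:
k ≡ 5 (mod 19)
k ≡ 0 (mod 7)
119

Using the Chinese Remainder Theorem:
M = product of moduli = 133
For equation 1: M_1 = 7, 7 ≡ 7 (mod 19), inverse of 7 mod 19 is 11 (check: 7 × 11 = 77 ≡ 1 (mod 19))
For equation 2: M_2 = 19, 19 ≡ 5 (mod 7), inverse of 19 mod 7 is 3 (check: 5 × 3 = 15 ≡ 1 (mod 7))
Combine: k ≡ Σ r_i×M_i×(M_i⁻¹ mod m_i) = 5×7×11 + 0×19×3 = 385 + 0 = 385
385 mod 133 = 119
k ≡ 119 (mod 133)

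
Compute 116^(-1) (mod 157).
116^(-1) ≡ 134 (mod 157). Verification: 116 × 134 = 15544 ≡ 1 (mod 157)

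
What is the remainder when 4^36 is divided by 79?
Using repeated squaring. 36 = 32 + 4 (binary 100100). Repeated squaring mod 79: 4^1 ≡ 4; 4^2 ≡ 4² = 16 ≡ 16; 4^4 ≡ 16² = 256 ≡ 19; 4^8 ≡ 19² = 361 ≡ 45; 4^16 ≡ 45² = 2025 ≡ 50; 4^32 ≡ 50² = 2500 ≡ 51. Multiply: 4^36 = 4^32 × 4^4 ≡ 51 × 19 (mod 79): 51 × 19 = 969 ≡ 21. So 4^36 ≡ 21 (mod 79).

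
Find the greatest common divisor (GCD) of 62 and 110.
2

Using the Euclidean algorithm:
62 = 0 × 110 + 62
110 = 1 × 62 + 48
62 = 1 × 48 + 14
48 = 3 × 14 + 6
14 = 2 × 6 + 2
6 = 3 × 2 + 0

GCD(62, 110) = 2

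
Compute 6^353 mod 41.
Using Fermat: 6^{40} ≡ 1 (mod 41). 353 ≡ 33 (mod 40). So 6^{353} ≡ 6^{33} ≡ 17 (mod 41)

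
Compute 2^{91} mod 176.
112

Using successive squaring:
Binary expansion of 91: 1011011
Powers of 2 mod 176 (each is the square of the previous):
  2^1 ≡ 2 (mod 176)
  2^2 ≡ 2² = 4 ≡ 4 (mod 176)
  2^4 ≡ 4² = 16 ≡ 16 (mod 176)
  2^8 ≡ 16² = 256 ≡ 80 (mod 176)
  2^16 ≡ 80² = 6400 ≡ 64 (mod 176)
  2^32 ≡ 64² = 4096 ≡ 48 (mod 176)
  2^64 ≡ 48² = 2304 ≡ 16 (mod 176)
91 = 64 + 16 + 8 + 2 + 1, so 2^91 = 2^64 × 2^16 × 2^8 × 2^2 × 2^1 ≡ 16 × 64 × 80 × 4 × 2 (mod 176)
Multiplying step by step:
  16 × 64 = 1024 ≡ 144 (mod 176)
  144 × 80 = 11520 ≡ 80 (mod 176)
  80 × 4 = 320 ≡ 144 (mod 176)
  144 × 2 = 288 ≡ 112 (mod 176)
Result: 2^91 ≡ 112 (mod 176)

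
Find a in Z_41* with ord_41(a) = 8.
3 has order 8 mod 41 since 3^{8} ≡ 1 (mod 41) and no smaller power works.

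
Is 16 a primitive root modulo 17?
p - 1 = 16 has prime divisors 2. Check 16^(16/q) mod 17 for each: 16^(16/2) = 16^8 ≡ 1 (mod 17). Since 16^8 ≡ 1 (mod 17), the order of 16 divides 8 (in fact the order is 2) ≠ 16, so it is not a primitive root.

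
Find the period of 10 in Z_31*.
Powers of 10 mod 31: 10^1≡10, 10^2≡7, 10^3≡8, 10^4≡18, 10^5≡25, 10^6≡2, 10^7≡20, 10^8≡14, 10^9≡16, 10^10≡5, 10^11≡19, 10^12≡4, 10^13≡9, 10^14≡28, 10^15≡1. Order = 15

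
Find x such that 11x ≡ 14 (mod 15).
4

Since gcd(11, 15) = 1 divides 14, a solution exists.
Multiply both sides by the inverse of 11 mod 15:
  11^(-1) mod 15 = 11
  x ≡ 11 × 14 ≡ 154 ≡ 4 (mod 15)
Verification: 11 × 4 = 44 = 2 × 15 + 14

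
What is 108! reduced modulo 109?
By Wilson's theorem, (108)! ≡ -1 ≡ 108 (mod 109)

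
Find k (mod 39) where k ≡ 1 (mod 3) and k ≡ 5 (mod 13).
M = 3 × 13 = 39. M₁ = 13, y₁ ≡ 1 (mod 3). M₂ = 3, y₂ ≡ 9 (mod 13). k = 1×13×1 + 5×3×9 ≡ 31 (mod 39)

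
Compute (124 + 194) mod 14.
10

(124 + 194) = 318
318 mod 14 = 10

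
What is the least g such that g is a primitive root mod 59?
p - 1 = 58 has prime divisors 2, 29. h is a primitive root mod 59 iff h^(58/q) ≢ 1 (mod 59) for each such q.
h = 2: 2^29 ≡ 58, 2^2 ≡ 4 (mod 59); none is 1, so 2 has order 58 and is a primitive root.
The smallest primitive root mod 59 is g = 2.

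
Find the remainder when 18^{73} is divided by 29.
By Fermat: 18^{28} ≡ 1 (mod 29). 73 = 2×28 + 17. So 18^{73} ≡ 18^{17} ≡ 26 (mod 29)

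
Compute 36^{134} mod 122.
22

Using successive squaring:
Binary expansion of 134: 10000110
Powers of 36 mod 122 (each is the square of the previous):
  36^1 ≡ 36 (mod 122)
  36^2 ≡ 36² = 1296 ≡ 76 (mod 122)
  36^4 ≡ 76² = 5776 ≡ 42 (mod 122)
  36^8 ≡ 42² = 1764 ≡ 56 (mod 122)
  36^16 ≡ 56² = 3136 ≡ 86 (mod 122)
  36^32 ≡ 86² = 7396 ≡ 76 (mod 122)
  36^64 ≡ 76² = 5776 ≡ 42 (mod 122)
  36^128 ≡ 42² = 1764 ≡ 56 (mod 122)
134 = 128 + 4 + 2, so 36^134 = 36^128 × 36^4 × 36^2 ≡ 56 × 42 × 76 (mod 122)
Multiplying step by step:
  56 × 42 = 2352 ≡ 34 (mod 122)
  34 × 76 = 2584 ≡ 22 (mod 122)
Result: 36^134 ≡ 22 (mod 122)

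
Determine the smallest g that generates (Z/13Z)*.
2

A primitive root g modulo p has order p-1 = 12
Prime divisors of 12: [2, 3]
g is a primitive root iff g^(12/q) ≢ 1 (mod 13) for each prime divisor q
Testing small values:
  g = 2: 2^6 ≡ 12, 2^4 ≡ 3 (mod 13) → none is 1, primitive root!
The smallest primitive root is 2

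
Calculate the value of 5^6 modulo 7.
6 = 4 + 2 (binary 110). Repeated squaring mod 7: 5^1 ≡ 5; 5^2 ≡ 5² = 25 ≡ 4; 5^4 ≡ 4² = 16 ≡ 2. Multiply: 5^6 = 5^4 × 5^2 ≡ 2 × 4 (mod 7): 2 × 4 = 8 ≡ 1. So 5^6 ≡ 1 (mod 7).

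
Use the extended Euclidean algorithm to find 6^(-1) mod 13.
Extended GCD: 6(-2) + 13(1) = 1. So 6^(-1) ≡ 11 ≡ 11 (mod 13). Verify: 6 × 11 = 66 ≡ 1 (mod 13)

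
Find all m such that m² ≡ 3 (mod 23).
The square roots of 3 mod 23 are 16 and 7. Verify: 16² = 256 ≡ 3 (mod 23)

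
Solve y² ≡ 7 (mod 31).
The square roots of 7 mod 31 are 10 and 21. Verify: 10² = 100 ≡ 7 (mod 31)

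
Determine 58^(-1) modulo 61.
58^(-1) ≡ 20 (mod 61). Verification: 58 × 20 = 1160 ≡ 1 (mod 61)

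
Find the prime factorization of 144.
2^4 × 3^2

Divide by primes starting from smallest:
144 ÷ 2 = 72
72 ÷ 2 = 36
36 ÷ 2 = 18
18 ÷ 2 = 9
9 ÷ 3 = 3
3 ÷ 3 = 1

144 = 2^4 × 3^2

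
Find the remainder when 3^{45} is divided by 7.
By Fermat: 3^{6} ≡ 1 (mod 7). 45 = 7×6 + 3. So 3^{45} ≡ 3^{3} ≡ 6 (mod 7)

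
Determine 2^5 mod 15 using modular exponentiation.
5 = 4 + 1 (binary 101). Repeated squaring mod 15: 2^1 ≡ 2; 2^2 ≡ 2² = 4 ≡ 4; 2^4 ≡ 4² = 16 ≡ 1. Multiply: 2^5 = 2^4 × 2^1 ≡ 1 × 2 (mod 15): 1 × 2 = 2 ≡ 2. So 2^5 ≡ 2 (mod 15).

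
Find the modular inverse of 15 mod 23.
15^(-1) ≡ 20 (mod 23). Verification: 15 × 20 = 300 ≡ 1 (mod 23)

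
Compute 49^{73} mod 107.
44

Using successive squaring:
Binary expansion of 73: 1001001
Powers of 49 mod 107 (each is the square of the previous):
  49^1 ≡ 49 (mod 107)
  49^2 ≡ 49² = 2401 ≡ 47 (mod 107)
  49^4 ≡ 47² = 2209 ≡ 69 (mod 107)
  49^8 ≡ 69² = 4761 ≡ 53 (mod 107)
  49^16 ≡ 53² = 2809 ≡ 27 (mod 107)
  49^32 ≡ 27² = 729 ≡ 87 (mod 107)
  49^64 ≡ 87² = 7569 ≡ 79 (mod 107)
73 = 64 + 8 + 1, so 49^73 = 49^64 × 49^8 × 49^1 ≡ 79 × 53 × 49 (mod 107)
Multiplying step by step:
  79 × 53 = 4187 ≡ 14 (mod 107)
  14 × 49 = 686 ≡ 44 (mod 107)
Result: 49^73 ≡ 44 (mod 107)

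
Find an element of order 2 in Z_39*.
14 has order 2 mod 39 since 14^{2} ≡ 1 (mod 39) and no smaller power works.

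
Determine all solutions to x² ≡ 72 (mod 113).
The square roots of 72 mod 113 are 33 and 80. Verify: 33² = 1089 ≡ 72 (mod 113)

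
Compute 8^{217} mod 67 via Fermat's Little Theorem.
53

By Fermat's Little Theorem, a^(p-1) ≡ 1 (mod p) for prime p and gcd(a, p) = 1
Here p = 67, so 8^66 ≡ 1 (mod 67)
We can reduce the exponent: 217 mod 66 = 19
So 8^217 ≡ 8^19 (mod 67)
Computing: 8^19 mod 67 = 53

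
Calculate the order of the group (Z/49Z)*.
42

Prime factorization: 49 = 7^2
Using the formula φ(n) = n × Π(1 - 1/p) for each prime factor p:
φ(49) = 49 × (1 - 1/7)
φ(49) = 42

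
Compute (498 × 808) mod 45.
39

(498 × 808) = 402384
402384 mod 45 = 39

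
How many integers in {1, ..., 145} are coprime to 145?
112

Prime factorization: 145 = 5 × 29
Using the formula φ(n) = n × Π(1 - 1/p) for each prime factor p:
φ(145) = 145 × (1 - 1/5) × (1 - 1/29)
φ(145) = 112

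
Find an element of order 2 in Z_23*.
22 has order 2 mod 23 since 22^{2} ≡ 1 (mod 23) and no smaller power works.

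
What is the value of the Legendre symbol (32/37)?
(32/37) = 32^{18} mod 37 = -1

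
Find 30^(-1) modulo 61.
59

Using Extended Euclidean Algorithm:
gcd(30, 61) = 1
Bezout coefficients: 30 × -2 + 61 × 1 = 1
So 30 × -2 ≡ 1 (mod 61)
The inverse is -2 mod 61 = 59
Verification: 30 × 59 = 1770 = 29 × 61 + 1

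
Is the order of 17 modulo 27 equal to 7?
No, the actual order is 6, not 7.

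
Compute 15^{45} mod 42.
15

Using successive squaring:
Binary expansion of 45: 101101
Powers of 15 mod 42 (each is the square of the previous):
  15^1 ≡ 15 (mod 42)
  15^2 ≡ 15² = 225 ≡ 15 (mod 42)
  15^4 ≡ 15² = 225 ≡ 15 (mod 42)
  15^8 ≡ 15² = 225 ≡ 15 (mod 42)
  15^16 ≡ 15² = 225 ≡ 15 (mod 42)
  15^32 ≡ 15² = 225 ≡ 15 (mod 42)
45 = 32 + 8 + 4 + 1, so 15^45 = 15^32 × 15^8 × 15^4 × 15^1 ≡ 15 × 15 × 15 × 15 (mod 42)
Multiplying step by step:
  15 × 15 = 225 ≡ 15 (mod 42)
  15 × 15 = 225 ≡ 15 (mod 42)
  15 × 15 = 225 ≡ 15 (mod 42)
Result: 15^45 ≡ 15 (mod 42)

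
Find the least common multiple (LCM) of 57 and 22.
1254

First find GCD(57, 22) using the Euclidean algorithm:
57 = 2 × 22 + 13
22 = 1 × 13 + 9
13 = 1 × 9 + 4
9 = 2 × 4 + 1
4 = 4 × 1 + 0
GCD(57, 22) = 1

LCM formula: LCM(a, b) = (a × b) / GCD(a, b)
LCM(57, 22) = (57 × 22) / 1
LCM(57, 22) = 1254 / 1
LCM(57, 22) = 1254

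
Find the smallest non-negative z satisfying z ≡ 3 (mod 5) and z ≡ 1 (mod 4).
M = 5 × 4 = 20. M₁ = 4, y₁ ≡ 4 (mod 5). M₂ = 5, y₂ ≡ 1 (mod 4). z = 3×4×4 + 1×5×1 ≡ 13 (mod 20)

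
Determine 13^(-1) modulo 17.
13^(-1) ≡ 4 (mod 17). Verification: 13 × 4 = 52 ≡ 1 (mod 17)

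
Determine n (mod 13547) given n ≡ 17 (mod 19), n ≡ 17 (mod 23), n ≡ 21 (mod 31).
9631

Using the Chinese Remainder Theorem:
M = product of moduli = 13547
For equation 1: M_1 = 713, 713 ≡ 10 (mod 19), inverse of 713 mod 19 is 2 (check: 10 × 2 = 20 ≡ 1 (mod 19))
For equation 2: M_2 = 589, 589 ≡ 14 (mod 23), inverse of 589 mod 23 is 5 (check: 14 × 5 = 70 ≡ 1 (mod 23))
For equation 3: M_3 = 437, 437 ≡ 3 (mod 31), inverse of 437 mod 31 is 21 (check: 3 × 21 = 63 ≡ 1 (mod 31))
Combine: n ≡ Σ r_i×M_i×(M_i⁻¹ mod m_i) = 17×713×2 + 17×589×5 + 21×437×21 = 24242 + 50065 + 192717 = 267024
267024 mod 13547 = 9631
n ≡ 9631 (mod 13547)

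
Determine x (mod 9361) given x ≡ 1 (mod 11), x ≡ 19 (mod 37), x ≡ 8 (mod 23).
8196

Using the Chinese Remainder Theorem:
M = product of moduli = 9361
For equation 1: M_1 = 851, 851 ≡ 4 (mod 11), inverse of 851 mod 11 is 3 (check: 4 × 3 = 12 ≡ 1 (mod 11))
For equation 2: M_2 = 253, 253 ≡ 31 (mod 37), inverse of 253 mod 37 is 6 (check: 31 × 6 = 186 ≡ 1 (mod 37))
For equation 3: M_3 = 407, 407 ≡ 16 (mod 23), inverse of 407 mod 23 is 13 (check: 16 × 13 = 208 ≡ 1 (mod 23))
Combine: x ≡ Σ r_i×M_i×(M_i⁻¹ mod m_i) = 1×851×3 + 19×253×6 + 8×407×13 = 2553 + 28842 + 42328 = 73723
73723 mod 9361 = 8196
x ≡ 8196 (mod 9361)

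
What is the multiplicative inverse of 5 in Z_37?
15

Using Extended Euclidean Algorithm:
gcd(5, 37) = 1
Bezout coefficients: 5 × 15 + 37 × -2 = 1
So 5 × 15 ≡ 1 (mod 37)
The inverse is 15 mod 37 = 15
Verification: 5 × 15 = 75 = 2 × 37 + 1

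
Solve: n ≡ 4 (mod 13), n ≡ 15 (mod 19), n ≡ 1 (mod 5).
M = 13 × 19 × 5 = 1235. M₁ = 95, y₁ ≡ 10 (mod 13). M₂ = 65, y₂ ≡ 12 (mod 19). M₃ = 247, y₃ ≡ 3 (mod 5). n = 4×95×10 + 15×65×12 + 1×247×3 ≡ 186 (mod 1235)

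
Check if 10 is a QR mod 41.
By Euler's criterion: 10^{20} ≡ 1 (mod 41). Since this equals 1, 10 is a QR.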